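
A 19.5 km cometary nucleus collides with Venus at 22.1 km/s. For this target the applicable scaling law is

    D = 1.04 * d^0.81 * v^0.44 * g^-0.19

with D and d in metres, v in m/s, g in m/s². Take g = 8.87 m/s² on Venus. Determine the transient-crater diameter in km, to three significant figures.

In SI units: d = 19500 m, v = 22100 m/s.
d^0.81 = 19500^0.81 = 2985
v^0.44 = 22100^0.44 = 81.57
g^-0.19 = 8.87^-0.19 = 0.6605
D = 1.04 × 2985 × 81.57 × 0.6605 = 1.673 × 10^5 m
   = 167.3 km

D ≈ 167 km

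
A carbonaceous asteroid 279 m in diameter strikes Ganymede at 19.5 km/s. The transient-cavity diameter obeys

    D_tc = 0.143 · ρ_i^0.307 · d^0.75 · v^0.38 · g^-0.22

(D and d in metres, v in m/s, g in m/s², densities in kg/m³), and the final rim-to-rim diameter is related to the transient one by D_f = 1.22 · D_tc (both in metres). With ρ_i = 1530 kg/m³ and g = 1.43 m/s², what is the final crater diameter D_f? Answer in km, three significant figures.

D_f ≈ 4.46 km

v = 19500 m/s.
ρ_i^0.307 = 1530^0.307 = 9.499
d^0.75 = 279^0.75 = 68.27
v^0.38 = 19500^0.38 = 42.68
g^-0.22 = 1.43^-0.22 = 0.9243
D_tc = 0.143 × 9.499 × 68.27 × 42.68 × 0.9243 = 3658 m
D_f = 1.22 × 3658 = 4463 m
     = 4.463 km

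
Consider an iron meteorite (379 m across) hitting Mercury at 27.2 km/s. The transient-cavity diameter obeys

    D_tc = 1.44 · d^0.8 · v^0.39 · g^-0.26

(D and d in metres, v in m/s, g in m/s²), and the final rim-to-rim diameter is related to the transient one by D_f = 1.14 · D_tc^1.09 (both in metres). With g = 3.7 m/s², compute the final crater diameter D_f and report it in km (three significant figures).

v = 27200 m/s.
d^0.8 = 379^0.8 = 115.6
v^0.39 = 27200^0.39 = 53.64
g^-0.26 = 3.7^-0.26 = 0.7117
D_tc = 1.44 × 115.6 × 53.64 × 0.7117 = 6355 m
D_f = 1.14 × (6355)^1.09 = 15933 m
     = 15.93 km

D_f ≈ 15.9 km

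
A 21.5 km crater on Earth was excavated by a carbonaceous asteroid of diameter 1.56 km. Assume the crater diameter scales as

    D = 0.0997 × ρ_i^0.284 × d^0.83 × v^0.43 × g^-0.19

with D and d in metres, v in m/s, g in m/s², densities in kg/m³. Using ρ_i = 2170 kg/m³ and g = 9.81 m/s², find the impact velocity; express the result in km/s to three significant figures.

v ≈ 29.9 km/s

Rearranging for v: v = [D / (0.0997 · 2170^0.284 · 1560^0.83 · 9.81^-0.19)]^(1/0.43).
D = 21500 m.
2170^0.284 = 8.862
1560^0.83 = 447.0
9.81^-0.19 = 0.6480
Denominator = 0.0997 × 8.862 × 447.0 × 0.6480 = 255.9
D / 255.9 = 21500 / 255.9 = 84.02
v = 84.02^(1/0.43) = 84.02^2.3256 = 29878 m/s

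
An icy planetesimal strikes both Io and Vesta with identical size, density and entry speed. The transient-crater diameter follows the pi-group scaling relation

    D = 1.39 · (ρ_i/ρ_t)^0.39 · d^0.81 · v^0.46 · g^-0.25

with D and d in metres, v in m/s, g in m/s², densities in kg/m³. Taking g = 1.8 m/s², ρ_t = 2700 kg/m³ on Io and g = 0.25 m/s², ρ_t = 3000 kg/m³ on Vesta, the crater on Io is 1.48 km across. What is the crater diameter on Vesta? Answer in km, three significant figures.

The impactor-only factors (d, v, ρ_i) cancel in the ratio, leaving D_Vesta/D_Io = (g_Vesta/g_Io)^-0.25 · (ρ_t,Io/ρ_t,Vesta)^0.39.
(0.25/1.8)^-0.25 = 0.1389^-0.25 = 1.638
(2700/3000)^0.39 = 0.9000^0.39 = 0.9597
Ratio = 1.638 × 0.9597 = 1.572
D_Vesta = 1.572 × 1.48 km = 2.33 km

D ≈ 2.33 km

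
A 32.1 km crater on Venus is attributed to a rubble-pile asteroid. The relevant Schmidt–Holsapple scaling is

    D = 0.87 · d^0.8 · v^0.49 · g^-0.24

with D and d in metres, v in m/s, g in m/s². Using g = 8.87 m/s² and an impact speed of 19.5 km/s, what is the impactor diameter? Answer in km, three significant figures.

d ≈ 2.32 km

Rearranging for d: d = [D / (0.87 · 19500^0.49 · 8.87^-0.24)]^(1/0.8).
D = 32100 m.
19500^0.49 = 126.5
8.87^-0.24 = 0.5922
Denominator = 0.87 × 126.5 × 0.5922 = 65.17
D / 65.17 = 32100 / 65.17 = 492.6
d = 492.6^(1/0.8) = 492.6^1.25 = 2321 m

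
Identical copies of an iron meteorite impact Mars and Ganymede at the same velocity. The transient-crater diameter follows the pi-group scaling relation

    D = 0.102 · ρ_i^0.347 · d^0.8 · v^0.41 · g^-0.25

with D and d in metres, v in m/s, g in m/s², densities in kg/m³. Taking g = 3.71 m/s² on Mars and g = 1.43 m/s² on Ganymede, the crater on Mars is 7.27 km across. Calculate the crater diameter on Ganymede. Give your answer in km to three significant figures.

D ≈ 9.23 km

All impactor-dependent factors cancel in the ratio, leaving D_Ganymede/D_Mars = (g_Ganymede/g_Mars)^-0.25.
(1.43/3.71)^-0.25 = 0.3854^-0.25 = 1.269
D_Ganymede = 1.269 × 7.27 km = 9.23 km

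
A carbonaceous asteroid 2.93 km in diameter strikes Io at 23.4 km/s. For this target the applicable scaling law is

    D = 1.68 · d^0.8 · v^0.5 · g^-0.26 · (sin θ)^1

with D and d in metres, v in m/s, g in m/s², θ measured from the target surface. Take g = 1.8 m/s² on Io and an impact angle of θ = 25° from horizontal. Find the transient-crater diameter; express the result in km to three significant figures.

D ≈ 55.3 km

In SI units: d = 2930 m, v = 23400 m/s.
d^0.8 = 2930^0.8 = 593.6
v^0.5 = 23400^0.5 = 153.0
g^-0.26 = 1.8^-0.26 = 0.8583
(sin 25°)^1 = 0.4226^1 = 0.4226
D = 1.68 × 593.6 × 153.0 × 0.8583 × 0.4226 = 55343 m
   = 55.34 km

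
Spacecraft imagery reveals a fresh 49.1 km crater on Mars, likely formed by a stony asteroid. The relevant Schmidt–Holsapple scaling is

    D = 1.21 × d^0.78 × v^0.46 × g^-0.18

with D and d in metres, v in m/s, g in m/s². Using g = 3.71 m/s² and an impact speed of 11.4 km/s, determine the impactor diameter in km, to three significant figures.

d ≈ 4.44 km

Rearranging for d: d = [D / (1.21 · 11400^0.46 · 3.71^-0.18)]^(1/0.78).
D = 49100 m.
11400^0.46 = 73.48
3.71^-0.18 = 0.7898
Denominator = 1.21 × 73.48 × 0.7898 = 70.22
D / 70.22 = 49100 / 70.22 = 699.2
d = 699.2^(1/0.78) = 699.2^1.2821 = 4437 m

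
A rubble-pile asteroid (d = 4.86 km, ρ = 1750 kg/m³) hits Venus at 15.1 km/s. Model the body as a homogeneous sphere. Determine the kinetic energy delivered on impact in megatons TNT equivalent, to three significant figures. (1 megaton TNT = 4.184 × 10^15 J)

d = 4860 m; v = 15100 m/s.
Mass m = (π/6) ρ d³ = (π/6) × 1750 × (4860)³ = 1.052 × 10^14 kg
E = ½ m v² = 0.5 × 1.052 × 10^14 × (15100)² = 1.199 × 10^22 J
   = 1.199 × 10^22 / 4.184×10^15 = 2.866 × 10^6 Mt

E ≈ 2.87 × 10^6 Mt TNT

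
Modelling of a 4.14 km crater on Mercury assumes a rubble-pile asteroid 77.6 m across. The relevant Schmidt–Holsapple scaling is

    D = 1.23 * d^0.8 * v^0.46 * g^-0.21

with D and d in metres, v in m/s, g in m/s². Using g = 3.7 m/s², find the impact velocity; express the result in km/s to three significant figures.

Rearranging for v: v = [D / (1.23 · 77.6^0.8 · 3.7^-0.21)]^(1/0.46).
D = 4140 m.
77.6^0.8 = 32.50
3.7^-0.21 = 0.7598
Denominator = 1.23 × 32.50 × 0.7598 = 30.37
D / 30.37 = 4140 / 30.37 = 136.3
v = 136.3^(1/0.46) = 136.3^2.1739 = 43670 m/s

v ≈ 43.7 km/s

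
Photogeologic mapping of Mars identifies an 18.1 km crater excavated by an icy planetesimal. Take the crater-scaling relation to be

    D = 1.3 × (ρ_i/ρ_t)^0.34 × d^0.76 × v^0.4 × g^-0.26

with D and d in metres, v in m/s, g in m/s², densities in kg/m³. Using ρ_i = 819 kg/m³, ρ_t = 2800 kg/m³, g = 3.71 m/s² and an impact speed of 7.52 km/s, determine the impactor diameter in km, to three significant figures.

d ≈ 7.01 km

Rearranging for d: d = [D / (1.3 · (819/2800)^0.34 · 7520^0.4 · 3.71^-0.26)]^(1/0.76).
D = 18100 m.
(819/2800)^0.34 = 0.6584
7520^0.4 = 35.52
3.71^-0.26 = 0.7112
Denominator = 1.3 × 0.6584 × 35.52 × 0.7112 = 21.62
D / 21.62 = 18100 / 21.62 = 837.2
d = 837.2^(1/0.76) = 837.2^1.3158 = 7012 m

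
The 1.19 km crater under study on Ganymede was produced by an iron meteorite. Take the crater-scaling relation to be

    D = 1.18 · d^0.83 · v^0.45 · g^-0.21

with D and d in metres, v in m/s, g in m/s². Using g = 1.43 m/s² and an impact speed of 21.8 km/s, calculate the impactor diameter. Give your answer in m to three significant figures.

d ≈ 20.2 m

Rearranging for d: d = [D / (1.18 · 21800^0.45 · 1.43^-0.21)]^(1/0.83).
D = 1190 m.
21800^0.45 = 89.60
1.43^-0.21 = 0.9276
Denominator = 1.18 × 89.60 × 0.9276 = 98.07
D / 98.07 = 1190 / 98.07 = 12.13
d = 12.13^(1/0.83) = 12.13^1.2048 = 20.22 m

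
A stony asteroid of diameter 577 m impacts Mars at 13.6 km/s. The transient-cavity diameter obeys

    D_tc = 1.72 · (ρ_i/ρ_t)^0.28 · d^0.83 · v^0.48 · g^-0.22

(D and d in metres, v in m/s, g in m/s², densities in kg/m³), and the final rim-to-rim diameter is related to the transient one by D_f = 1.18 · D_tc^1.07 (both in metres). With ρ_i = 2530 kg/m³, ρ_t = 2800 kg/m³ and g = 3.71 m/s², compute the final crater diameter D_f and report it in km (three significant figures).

D_f ≈ 56.5 km

v = 13600 m/s.
(ρ_i/ρ_t)^0.28 = (2530/2800)^0.28 = 0.9720
d^0.83 = 577^0.83 = 195.8
v^0.48 = 13600^0.48 = 96.40
g^-0.22 = 3.71^-0.22 = 0.7494
D_tc = 1.72 × 0.9720 × 195.8 × 96.40 × 0.7494 = 23650 m
D_f = 1.18 × (23650)^1.07 = 56478 m
     = 56.48 km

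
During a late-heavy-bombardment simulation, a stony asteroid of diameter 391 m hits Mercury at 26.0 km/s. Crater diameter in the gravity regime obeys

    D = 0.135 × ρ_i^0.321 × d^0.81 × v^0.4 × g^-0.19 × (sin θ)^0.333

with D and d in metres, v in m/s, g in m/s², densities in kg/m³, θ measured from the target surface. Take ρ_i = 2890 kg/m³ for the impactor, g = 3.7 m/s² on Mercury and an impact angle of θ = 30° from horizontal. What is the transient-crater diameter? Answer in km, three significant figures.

In SI units: v = 26000 m/s.
ρ_i^0.321 = 2890^0.321 = 12.91
d^0.81 = 391^0.81 = 125.8
v^0.4 = 26000^0.4 = 58.34
g^-0.19 = 3.7^-0.19 = 0.7799
(sin 30°)^0.333 = 0.5000^0.333 = 0.7939
D = 0.135 × 12.91 × 125.8 × 58.34 × 0.7799 × 0.7939 = 7920 m
   = 7.920 km

D ≈ 7.92 km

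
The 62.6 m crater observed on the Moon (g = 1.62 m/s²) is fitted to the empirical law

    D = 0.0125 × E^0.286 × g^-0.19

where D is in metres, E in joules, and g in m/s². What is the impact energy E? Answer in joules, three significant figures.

Rearranging: E = [D / (0.0125 · g^-0.19)]^(1/0.286).
g^-0.19 = 1.62^-0.19 = 0.9124
D / (0.0125 × 0.9124) = 62.6 / (0.01141) = 5.486 × 10^3
E = (5.486 × 10^3)^3.4965 = 1.187 × 10^13 J

E ≈ 1.19 × 10^13 J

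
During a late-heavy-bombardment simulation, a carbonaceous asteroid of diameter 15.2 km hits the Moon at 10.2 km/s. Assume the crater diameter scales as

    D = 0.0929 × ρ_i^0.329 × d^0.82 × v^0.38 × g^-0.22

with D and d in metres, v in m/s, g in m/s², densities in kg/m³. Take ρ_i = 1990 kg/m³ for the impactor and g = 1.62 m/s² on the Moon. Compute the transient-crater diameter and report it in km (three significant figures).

In SI units: d = 15200 m, v = 10200 m/s.
ρ_i^0.329 = 1990^0.329 = 12.17
d^0.82 = 15200^0.82 = 2686
v^0.38 = 10200^0.38 = 33.36
g^-0.22 = 1.62^-0.22 = 0.8993
D = 0.0929 × 12.17 × 2686 × 33.36 × 0.8993 = 91105 m
   = 91.11 km

D ≈ 91.1 km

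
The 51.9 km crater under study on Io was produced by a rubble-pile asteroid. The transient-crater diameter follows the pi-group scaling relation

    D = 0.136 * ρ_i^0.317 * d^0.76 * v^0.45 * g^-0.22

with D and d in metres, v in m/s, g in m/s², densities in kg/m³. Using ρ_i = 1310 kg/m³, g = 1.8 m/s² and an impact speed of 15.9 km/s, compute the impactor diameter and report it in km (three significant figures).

d ≈ 4.27 km

Rearranging for d: d = [D / (0.136 · 1310^0.317 · 15900^0.45 · 1.8^-0.22)]^(1/0.76).
D = 51900 m.
1310^0.317 = 9.731
15900^0.45 = 77.74
1.8^-0.22 = 0.8787
Denominator = 0.136 × 9.731 × 77.74 × 0.8787 = 90.40
D / 90.40 = 51900 / 90.40 = 574.1
d = 574.1^(1/0.76) = 574.1^1.3158 = 4269 m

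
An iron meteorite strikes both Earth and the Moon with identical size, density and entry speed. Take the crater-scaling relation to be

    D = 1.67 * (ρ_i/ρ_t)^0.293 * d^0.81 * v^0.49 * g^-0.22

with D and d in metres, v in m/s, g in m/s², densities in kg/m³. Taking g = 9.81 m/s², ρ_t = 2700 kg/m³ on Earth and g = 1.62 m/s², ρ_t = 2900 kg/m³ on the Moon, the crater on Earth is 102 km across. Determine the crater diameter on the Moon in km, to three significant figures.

D ≈ 148 km

The impactor-only factors (d, v, ρ_i) cancel in the ratio, leaving D_Moon/D_Earth = (g_Moon/g_Earth)^-0.22 · (ρ_t,Earth/ρ_t,Moon)^0.293.
(1.62/9.81)^-0.22 = 0.1651^-0.22 = 1.486
(2700/2900)^0.293 = 0.9310^0.293 = 0.9793
Ratio = 1.486 × 0.9793 = 1.455
D_Moon = 1.455 × 102 km = 148 km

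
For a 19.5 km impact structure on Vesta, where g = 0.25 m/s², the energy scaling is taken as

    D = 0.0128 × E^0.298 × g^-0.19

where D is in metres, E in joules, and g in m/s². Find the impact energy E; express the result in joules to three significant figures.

E ≈ 2.31 × 10^20 J

Rearranging: E = [D / (0.0128 · g^-0.19)]^(1/0.298).
D = 19500 m.
g^-0.19 = 0.25^-0.19 = 1.301
D / (0.0128 × 1.301) = 19500 / (0.01665) = 1.171 × 10^6
E = (1.171 × 10^6)^3.3557 = 2.313 × 10^20 J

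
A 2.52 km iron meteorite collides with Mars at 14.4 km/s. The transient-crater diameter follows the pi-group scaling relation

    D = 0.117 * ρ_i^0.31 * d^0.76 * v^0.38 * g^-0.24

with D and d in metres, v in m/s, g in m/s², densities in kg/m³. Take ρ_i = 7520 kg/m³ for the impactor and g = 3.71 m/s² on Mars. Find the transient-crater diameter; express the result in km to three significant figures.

D ≈ 19.9 km

In SI units: d = 2520 m, v = 14400 m/s.
ρ_i^0.31 = 7520^0.31 = 15.91
d^0.76 = 2520^0.76 = 384.6
v^0.38 = 14400^0.38 = 38.03
g^-0.24 = 3.71^-0.24 = 0.7300
D = 0.117 × 15.91 × 384.6 × 38.03 × 0.7300 = 19875 m
   = 19.88 km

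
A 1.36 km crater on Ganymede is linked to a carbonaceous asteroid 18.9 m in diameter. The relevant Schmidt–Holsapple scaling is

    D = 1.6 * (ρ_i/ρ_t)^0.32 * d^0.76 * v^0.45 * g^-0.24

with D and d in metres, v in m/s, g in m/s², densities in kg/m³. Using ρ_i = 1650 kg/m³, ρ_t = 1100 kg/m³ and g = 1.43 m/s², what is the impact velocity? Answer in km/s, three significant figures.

v ≈ 20.5 km/s

Rearranging for v: v = [D / (1.6 · (1650/1100)^0.32 · 18.9^0.76 · 1.43^-0.24)]^(1/0.45).
D = 1360 m.
(1650/1100)^0.32 = 1.139
18.9^0.76 = 9.335
1.43^-0.24 = 0.9177
Denominator = 1.6 × 1.139 × 9.335 × 0.9177 = 15.61
D / 15.61 = 1360 / 15.61 = 87.12
v = 87.12^(1/0.45) = 87.12^2.2222 = 20480 m/s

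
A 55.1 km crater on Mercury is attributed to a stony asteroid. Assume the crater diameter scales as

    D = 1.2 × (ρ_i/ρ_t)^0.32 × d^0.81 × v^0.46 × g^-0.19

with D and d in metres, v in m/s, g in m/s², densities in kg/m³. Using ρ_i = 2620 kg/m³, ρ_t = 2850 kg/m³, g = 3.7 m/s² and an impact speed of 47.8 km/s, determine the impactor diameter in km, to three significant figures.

Rearranging for d: d = [D / (1.2 · (2620/2850)^0.32 · 47800^0.46 · 3.7^-0.19)]^(1/0.81).
D = 55100 m.
(2620/2850)^0.32 = 0.9734
47800^0.46 = 142.1
3.7^-0.19 = 0.7799
Denominator = 1.2 × 0.9734 × 142.1 × 0.7799 = 129.5
D / 129.5 = 55100 / 129.5 = 425.5
d = 425.5^(1/0.81) = 425.5^1.2346 = 1761 m

d ≈ 1.76 km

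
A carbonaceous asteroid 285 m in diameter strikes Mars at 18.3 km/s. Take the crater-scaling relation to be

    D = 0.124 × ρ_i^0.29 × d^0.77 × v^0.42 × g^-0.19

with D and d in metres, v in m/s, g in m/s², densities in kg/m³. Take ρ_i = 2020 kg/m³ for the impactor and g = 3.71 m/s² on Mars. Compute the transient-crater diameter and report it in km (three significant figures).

In SI units: v = 18300 m/s.
ρ_i^0.29 = 2020^0.29 = 9.090
d^0.77 = 285^0.77 = 77.67
v^0.42 = 18300^0.42 = 61.69
g^-0.19 = 3.71^-0.19 = 0.7795
D = 0.124 × 9.090 × 77.67 × 61.69 × 0.7795 = 4210 m
   = 4.210 km

D ≈ 4.21 km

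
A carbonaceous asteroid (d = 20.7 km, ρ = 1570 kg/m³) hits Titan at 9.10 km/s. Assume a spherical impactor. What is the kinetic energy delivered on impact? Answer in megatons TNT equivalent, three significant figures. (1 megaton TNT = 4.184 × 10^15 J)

d = 20700 m; v = 9100 m/s.
Mass m = (π/6) ρ d³ = (π/6) × 1570 × (20700)³ = 7.291 × 10^15 kg
E = ½ m v² = 0.5 × 7.291 × 10^15 × (9100)² = 3.019 × 10^23 J
   = 3.019 × 10^23 / 4.184×10^15 = 7.216 × 10^7 Mt

E ≈ 7.22 × 10^7 Mt TNT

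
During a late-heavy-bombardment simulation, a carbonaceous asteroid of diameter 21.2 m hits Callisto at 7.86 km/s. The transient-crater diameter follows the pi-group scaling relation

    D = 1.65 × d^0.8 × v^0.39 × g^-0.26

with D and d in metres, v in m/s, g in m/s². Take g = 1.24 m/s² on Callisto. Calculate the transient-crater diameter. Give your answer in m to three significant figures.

D ≈ 594 m

In SI units: v = 7860 m/s.
d^0.8 = 21.2^0.8 = 11.51
v^0.39 = 7860^0.39 = 33.05
g^-0.26 = 1.24^-0.26 = 0.9456
D = 1.65 × 11.51 × 33.05 × 0.9456 = 593.5 m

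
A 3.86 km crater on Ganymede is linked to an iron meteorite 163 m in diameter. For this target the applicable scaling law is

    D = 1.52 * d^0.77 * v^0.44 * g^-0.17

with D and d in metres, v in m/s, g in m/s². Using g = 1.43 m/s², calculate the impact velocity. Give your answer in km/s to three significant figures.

Rearranging for v: v = [D / (1.52 · 163^0.77 · 1.43^-0.17)]^(1/0.44).
D = 3860 m.
163^0.77 = 50.51
1.43^-0.17 = 0.9410
Denominator = 1.52 × 50.51 × 0.9410 = 72.25
D / 72.25 = 3860 / 72.25 = 53.43
v = 53.43^(1/0.44) = 53.43^2.2727 = 8448 m/s

v ≈ 8.45 km/s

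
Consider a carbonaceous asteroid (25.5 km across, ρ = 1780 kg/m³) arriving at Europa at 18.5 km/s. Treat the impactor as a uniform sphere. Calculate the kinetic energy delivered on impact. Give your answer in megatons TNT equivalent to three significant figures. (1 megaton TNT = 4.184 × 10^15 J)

d = 25500 m; v = 18500 m/s.
Mass m = (π/6) ρ d³ = (π/6) × 1780 × (25500)³ = 1.545 × 10^16 kg
E = ½ m v² = 0.5 × 1.545 × 10^16 × (18500)² = 2.644 × 10^24 J
   = 2.644 × 10^24 / 4.184×10^15 = 6.319 × 10^8 Mt

E ≈ 6.32 × 10^8 Mt TNT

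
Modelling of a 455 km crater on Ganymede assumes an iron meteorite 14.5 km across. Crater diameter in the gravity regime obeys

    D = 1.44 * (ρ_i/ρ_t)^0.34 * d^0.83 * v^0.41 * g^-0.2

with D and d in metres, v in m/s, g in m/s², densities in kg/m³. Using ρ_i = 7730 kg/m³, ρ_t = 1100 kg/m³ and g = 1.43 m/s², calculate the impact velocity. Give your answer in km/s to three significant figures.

Rearranging for v: v = [D / (1.44 · (7730/1100)^0.34 · 14500^0.83 · 1.43^-0.2)]^(1/0.41).
D = 455000 m.
(7730/1100)^0.34 = 1.940
14500^0.83 = 2844
1.43^-0.2 = 0.9310
Denominator = 1.44 × 1.940 × 2844 × 0.9310 = 7397
D / 7397 = 455000 / 7397 = 61.51
v = 61.51^(1/0.41) = 61.51^2.439 = 23080 m/s

v ≈ 23.1 km/s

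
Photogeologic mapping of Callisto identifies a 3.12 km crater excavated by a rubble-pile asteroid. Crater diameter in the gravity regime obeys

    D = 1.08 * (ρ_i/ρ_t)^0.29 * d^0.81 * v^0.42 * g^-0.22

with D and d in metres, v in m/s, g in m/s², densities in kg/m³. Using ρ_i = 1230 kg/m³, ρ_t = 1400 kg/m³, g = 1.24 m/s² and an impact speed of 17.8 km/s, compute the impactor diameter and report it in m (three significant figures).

Rearranging for d: d = [D / (1.08 · (1230/1400)^0.29 · 17800^0.42 · 1.24^-0.22)]^(1/0.81).
D = 3120 m.
(1230/1400)^0.29 = 0.9632
17800^0.42 = 60.98
1.24^-0.22 = 0.9538
Denominator = 1.08 × 0.9632 × 60.98 × 0.9538 = 60.50
D / 60.50 = 3120 / 60.50 = 51.57
d = 51.57^(1/0.81) = 51.57^1.2346 = 130.1 m

d ≈ 130 m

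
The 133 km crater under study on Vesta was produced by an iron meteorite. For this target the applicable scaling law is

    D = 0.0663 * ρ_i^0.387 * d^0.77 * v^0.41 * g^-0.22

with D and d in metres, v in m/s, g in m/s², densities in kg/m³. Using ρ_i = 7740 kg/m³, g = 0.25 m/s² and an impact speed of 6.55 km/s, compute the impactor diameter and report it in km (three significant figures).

d ≈ 10.6 km

Rearranging for d: d = [D / (0.0663 · 7740^0.387 · 6550^0.41 · 0.25^-0.22)]^(1/0.77).
D = 133000 m.
7740^0.387 = 31.98
6550^0.41 = 36.70
0.25^-0.22 = 1.357
Denominator = 0.0663 × 31.98 × 36.70 × 1.357 = 105.6
D / 105.6 = 133000 / 105.6 = 1259
d = 1259^(1/0.77) = 1259^1.2987 = 10617 m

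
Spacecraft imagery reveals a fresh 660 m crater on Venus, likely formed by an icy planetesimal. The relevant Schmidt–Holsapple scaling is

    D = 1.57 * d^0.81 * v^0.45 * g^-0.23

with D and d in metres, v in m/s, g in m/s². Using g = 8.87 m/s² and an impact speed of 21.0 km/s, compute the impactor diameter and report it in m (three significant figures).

Rearranging for d: d = [D / (1.57 · 21000^0.45 · 8.87^-0.23)]^(1/0.81).
21000^0.45 = 88.10
8.87^-0.23 = 0.6053
Denominator = 1.57 × 88.10 × 0.6053 = 83.72
D / 83.72 = 660 / 83.72 = 7.883
d = 7.883^(1/0.81) = 7.883^1.2346 = 12.80 m

d ≈ 12.8 m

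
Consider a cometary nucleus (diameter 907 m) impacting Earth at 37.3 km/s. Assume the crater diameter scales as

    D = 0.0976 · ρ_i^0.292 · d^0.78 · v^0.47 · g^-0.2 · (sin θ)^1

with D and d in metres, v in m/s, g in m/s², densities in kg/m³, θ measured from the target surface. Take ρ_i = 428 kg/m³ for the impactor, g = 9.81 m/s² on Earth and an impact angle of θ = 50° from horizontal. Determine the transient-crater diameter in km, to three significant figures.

In SI units: v = 37300 m/s.
ρ_i^0.292 = 428^0.292 = 5.867
d^0.78 = 907^0.78 = 202.7
v^0.47 = 37300^0.47 = 140.8
g^-0.2 = 9.81^-0.2 = 0.6334
(sin 50°)^1 = 0.7660^1 = 0.7660
D = 0.0976 × 5.867 × 202.7 × 140.8 × 0.6334 × 0.7660 = 7929 m
   = 7.929 km

D ≈ 7.93 km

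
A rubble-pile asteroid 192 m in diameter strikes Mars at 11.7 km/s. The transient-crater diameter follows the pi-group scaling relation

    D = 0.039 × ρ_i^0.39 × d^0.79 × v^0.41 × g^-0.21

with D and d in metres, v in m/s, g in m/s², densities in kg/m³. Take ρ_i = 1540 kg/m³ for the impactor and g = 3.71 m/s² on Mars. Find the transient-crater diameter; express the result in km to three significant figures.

In SI units: v = 11700 m/s.
ρ_i^0.39 = 1540^0.39 = 17.50
d^0.79 = 192^0.79 = 63.65
v^0.41 = 11700^0.41 = 46.55
g^-0.21 = 3.71^-0.21 = 0.7593
D = 0.039 × 17.50 × 63.65 × 46.55 × 0.7593 = 1535 m
   = 1.535 km

D ≈ 1.54 km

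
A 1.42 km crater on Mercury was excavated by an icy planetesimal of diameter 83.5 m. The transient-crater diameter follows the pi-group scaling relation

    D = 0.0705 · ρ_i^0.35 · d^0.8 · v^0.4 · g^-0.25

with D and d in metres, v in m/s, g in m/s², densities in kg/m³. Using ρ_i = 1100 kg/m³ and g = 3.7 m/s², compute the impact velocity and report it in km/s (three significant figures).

v ≈ 40.8 km/s

Rearranging for v: v = [D / (0.0705 · 1100^0.35 · 83.5^0.8 · 3.7^-0.25)]^(1/0.4).
D = 1420 m.
1100^0.35 = 11.60
83.5^0.8 = 34.46
3.7^-0.25 = 0.7210
Denominator = 0.0705 × 11.60 × 34.46 × 0.7210 = 20.32
D / 20.32 = 1420 / 20.32 = 69.88
v = 69.88^(1/0.4) = 69.88^2.5 = 40821 m/s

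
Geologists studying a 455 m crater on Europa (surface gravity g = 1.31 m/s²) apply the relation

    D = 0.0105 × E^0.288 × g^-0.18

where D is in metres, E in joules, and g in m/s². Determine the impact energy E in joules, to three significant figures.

Rearranging: E = [D / (0.0105 · g^-0.18)]^(1/0.288).
g^-0.18 = 1.31^-0.18 = 0.9526
D / (0.0105 × 0.9526) = 455 / (0.01000) = 4.550 × 10^4
E = (4.550 × 10^4)^3.4722 = 1.491 × 10^16 J

E ≈ 1.49 × 10^16 J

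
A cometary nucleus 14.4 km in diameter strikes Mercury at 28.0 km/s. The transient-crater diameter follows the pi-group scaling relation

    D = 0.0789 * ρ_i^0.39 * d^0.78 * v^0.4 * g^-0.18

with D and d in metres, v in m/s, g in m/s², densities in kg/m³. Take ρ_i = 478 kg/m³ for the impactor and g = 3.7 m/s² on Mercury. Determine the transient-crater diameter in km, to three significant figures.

In SI units: d = 14400 m, v = 28000 m/s.
ρ_i^0.39 = 478^0.39 = 11.09
d^0.78 = 14400^0.78 = 1752
v^0.4 = 28000^0.4 = 60.10
g^-0.18 = 3.7^-0.18 = 0.7902
D = 0.0789 × 11.09 × 1752 × 60.10 × 0.7902 = 72804 m
   = 72.80 km

D ≈ 72.8 km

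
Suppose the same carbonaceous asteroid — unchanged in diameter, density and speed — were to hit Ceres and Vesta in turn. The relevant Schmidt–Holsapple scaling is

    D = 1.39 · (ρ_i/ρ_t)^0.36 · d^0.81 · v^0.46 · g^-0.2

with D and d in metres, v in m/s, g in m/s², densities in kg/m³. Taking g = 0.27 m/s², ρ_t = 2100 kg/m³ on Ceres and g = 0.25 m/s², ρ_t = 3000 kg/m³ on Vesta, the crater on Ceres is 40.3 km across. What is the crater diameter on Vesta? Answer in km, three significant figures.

The impactor-only factors (d, v, ρ_i) cancel in the ratio, leaving D_Vesta/D_Ceres = (g_Vesta/g_Ceres)^-0.2 · (ρ_t,Ceres/ρ_t,Vesta)^0.36.
(0.25/0.27)^-0.2 = 0.9259^-0.2 = 1.016
(2100/3000)^0.36 = 0.7000^0.36 = 0.8795
Ratio = 1.016 × 0.8795 = 0.8936
D_Vesta = 0.8936 × 40.3 km = 36.0 km

D ≈ 36.0 km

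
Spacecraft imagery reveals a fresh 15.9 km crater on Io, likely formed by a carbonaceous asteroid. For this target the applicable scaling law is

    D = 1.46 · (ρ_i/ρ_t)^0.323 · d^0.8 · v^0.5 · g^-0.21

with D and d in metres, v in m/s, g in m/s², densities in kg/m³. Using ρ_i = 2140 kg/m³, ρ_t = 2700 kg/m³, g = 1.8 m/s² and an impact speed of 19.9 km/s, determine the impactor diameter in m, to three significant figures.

d ≈ 293 m

Rearranging for d: d = [D / (1.46 · (2140/2700)^0.323 · 19900^0.5 · 1.8^-0.21)]^(1/0.8).
D = 15900 m.
(2140/2700)^0.323 = 0.9277
19900^0.5 = 141.1
1.8^-0.21 = 0.8839
Denominator = 1.46 × 0.9277 × 141.1 × 0.8839 = 168.9
D / 168.9 = 15900 / 168.9 = 94.14
d = 94.14^(1/0.8) = 94.14^1.25 = 293.2 m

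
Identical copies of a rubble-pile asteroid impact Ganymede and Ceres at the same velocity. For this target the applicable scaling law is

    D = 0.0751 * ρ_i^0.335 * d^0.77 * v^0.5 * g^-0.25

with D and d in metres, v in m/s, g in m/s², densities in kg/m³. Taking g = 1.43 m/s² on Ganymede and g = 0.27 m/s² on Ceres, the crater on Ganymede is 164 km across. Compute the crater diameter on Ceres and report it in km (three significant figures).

D ≈ 249 km

All impactor-dependent factors cancel in the ratio, leaving D_Ceres/D_Ganymede = (g_Ceres/g_Ganymede)^-0.25.
(0.27/1.43)^-0.25 = 0.1888^-0.25 = 1.517
D_Ceres = 1.517 × 164 km = 249 km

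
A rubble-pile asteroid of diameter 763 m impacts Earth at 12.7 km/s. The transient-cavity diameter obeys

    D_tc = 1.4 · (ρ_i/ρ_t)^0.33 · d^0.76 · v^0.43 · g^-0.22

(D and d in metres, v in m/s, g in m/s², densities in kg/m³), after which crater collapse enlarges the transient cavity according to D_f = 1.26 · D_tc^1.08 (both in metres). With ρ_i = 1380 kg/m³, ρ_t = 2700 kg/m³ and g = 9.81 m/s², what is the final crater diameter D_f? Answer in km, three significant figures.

v = 12700 m/s.
(ρ_i/ρ_t)^0.33 = (1380/2700)^0.33 = 0.8013
d^0.76 = 763^0.76 = 155.1
v^0.43 = 12700^0.43 = 58.16
g^-0.22 = 9.81^-0.22 = 0.6051
D_tc = 1.4 × 0.8013 × 155.1 × 58.16 × 0.6051 = 6123 m
D_f = 1.26 × (6123)^1.08 = 15499 m
     = 15.50 km

D_f ≈ 15.5 km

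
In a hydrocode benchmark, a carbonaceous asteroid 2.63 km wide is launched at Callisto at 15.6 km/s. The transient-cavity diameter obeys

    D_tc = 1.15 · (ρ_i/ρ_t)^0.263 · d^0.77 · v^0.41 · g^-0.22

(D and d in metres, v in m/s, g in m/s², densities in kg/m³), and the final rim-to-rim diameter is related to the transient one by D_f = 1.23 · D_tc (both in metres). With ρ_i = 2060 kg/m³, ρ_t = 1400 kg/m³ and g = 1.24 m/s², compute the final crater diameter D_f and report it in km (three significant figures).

In SI: d = 2630 m, v = 15600 m/s.
(ρ_i/ρ_t)^0.263 = (2060/1400)^0.263 = 1.107
d^0.77 = 2630^0.77 = 429.9
v^0.41 = 15600^0.41 = 52.38
g^-0.22 = 1.24^-0.22 = 0.9538
D_tc = 1.15 × 1.107 × 429.9 × 52.38 × 0.9538 = 27340 m
D_f = 1.23 × 27340 = 33628 m
     = 33.63 km

D_f ≈ 33.6 km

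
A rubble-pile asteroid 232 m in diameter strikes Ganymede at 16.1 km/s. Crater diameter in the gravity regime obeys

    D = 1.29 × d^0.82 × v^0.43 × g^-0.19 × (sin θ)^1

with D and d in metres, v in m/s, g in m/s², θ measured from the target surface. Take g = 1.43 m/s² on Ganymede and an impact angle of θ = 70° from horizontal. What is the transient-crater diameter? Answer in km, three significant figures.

D ≈ 6.35 km

In SI units: v = 16100 m/s.
d^0.82 = 232^0.82 = 87.04
v^0.43 = 16100^0.43 = 64.41
g^-0.19 = 1.43^-0.19 = 0.9343
(sin 70°)^1 = 0.9397^1 = 0.9397
D = 1.29 × 87.04 × 64.41 × 0.9343 × 0.9397 = 6349 m
   = 6.349 km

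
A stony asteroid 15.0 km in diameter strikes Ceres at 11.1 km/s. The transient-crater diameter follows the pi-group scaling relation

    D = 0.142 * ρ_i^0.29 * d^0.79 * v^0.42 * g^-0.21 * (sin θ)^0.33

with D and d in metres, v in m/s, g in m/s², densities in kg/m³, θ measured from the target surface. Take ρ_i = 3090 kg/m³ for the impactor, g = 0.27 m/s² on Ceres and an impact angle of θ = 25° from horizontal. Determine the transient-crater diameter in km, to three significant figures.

In SI units: d = 15000 m, v = 11100 m/s.
ρ_i^0.29 = 3090^0.29 = 10.28
d^0.79 = 15000^0.79 = 1991
v^0.42 = 11100^0.42 = 50.01
g^-0.21 = 0.27^-0.21 = 1.316
(sin 25°)^0.33 = 0.4226^0.33 = 0.7526
D = 0.142 × 10.28 × 1991 × 50.01 × 1.316 × 0.7526 = 1.440 × 10^5 m
   = 144.0 km

D ≈ 144 km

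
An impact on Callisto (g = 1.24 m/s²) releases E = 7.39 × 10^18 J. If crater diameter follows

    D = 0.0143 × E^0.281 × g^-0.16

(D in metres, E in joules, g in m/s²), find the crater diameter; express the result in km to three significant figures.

D ≈ 2.77 km

E^0.281 = (7.39 × 10^18)^0.281 = 2.005 × 10^5
g^-0.16 = 1.24^-0.16 = 0.9662
D = 0.0143 × 2.005 × 10^5 × 0.9662 = 2770 m
   = 2.770 km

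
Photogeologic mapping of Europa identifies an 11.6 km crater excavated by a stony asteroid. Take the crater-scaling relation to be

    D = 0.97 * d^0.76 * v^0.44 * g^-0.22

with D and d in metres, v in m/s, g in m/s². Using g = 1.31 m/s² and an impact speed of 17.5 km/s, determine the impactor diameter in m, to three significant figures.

Rearranging for d: d = [D / (0.97 · 17500^0.44 · 1.31^-0.22)]^(1/0.76).
D = 11600 m.
17500^0.44 = 73.61
1.31^-0.22 = 0.9423
Denominator = 0.97 × 73.61 × 0.9423 = 67.28
D / 67.28 = 11600 / 67.28 = 172.4
d = 172.4^(1/0.76) = 172.4^1.3158 = 876.7 m

d ≈ 877 m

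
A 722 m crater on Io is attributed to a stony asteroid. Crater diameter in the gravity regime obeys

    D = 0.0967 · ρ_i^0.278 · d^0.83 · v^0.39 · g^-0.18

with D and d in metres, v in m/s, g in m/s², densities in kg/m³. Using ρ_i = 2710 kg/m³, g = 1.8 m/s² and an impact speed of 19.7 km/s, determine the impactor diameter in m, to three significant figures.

Rearranging for d: d = [D / (0.0967 · 2710^0.278 · 19700^0.39 · 1.8^-0.18)]^(1/0.83).
2710^0.278 = 9.003
19700^0.39 = 47.30
1.8^-0.18 = 0.8996
Denominator = 0.0967 × 9.003 × 47.30 × 0.8996 = 37.04
D / 37.04 = 722 / 37.04 = 19.49
d = 19.49^(1/0.83) = 19.49^1.2048 = 35.81 m

d ≈ 35.8 m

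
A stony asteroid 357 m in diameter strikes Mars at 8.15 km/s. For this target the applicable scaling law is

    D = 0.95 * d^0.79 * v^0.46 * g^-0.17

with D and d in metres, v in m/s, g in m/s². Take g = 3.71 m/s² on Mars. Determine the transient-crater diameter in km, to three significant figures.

In SI units: v = 8150 m/s.
d^0.79 = 357^0.79 = 103.9
v^0.46 = 8150^0.46 = 62.97
g^-0.17 = 3.71^-0.17 = 0.8002
D = 0.95 × 103.9 × 62.97 × 0.8002 = 4974 m
   = 4.974 km

D ≈ 4.97 km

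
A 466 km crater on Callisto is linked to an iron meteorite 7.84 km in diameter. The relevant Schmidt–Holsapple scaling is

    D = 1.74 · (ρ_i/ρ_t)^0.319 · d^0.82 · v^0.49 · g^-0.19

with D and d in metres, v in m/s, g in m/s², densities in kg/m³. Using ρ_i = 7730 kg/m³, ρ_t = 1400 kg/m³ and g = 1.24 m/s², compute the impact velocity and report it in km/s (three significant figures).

Rearranging for v: v = [D / (1.74 · (7730/1400)^0.319 · 7840^0.82 · 1.24^-0.19)]^(1/0.49).
D = 466000 m.
(7730/1400)^0.319 = 1.725
7840^0.82 = 1561
1.24^-0.19 = 0.9600
Denominator = 1.74 × 1.725 × 1561 × 0.9600 = 4498
D / 4498 = 466000 / 4498 = 103.6
v = 103.6^(1/0.49) = 103.6^2.0408 = 12970 m/s

v ≈ 13.0 km/s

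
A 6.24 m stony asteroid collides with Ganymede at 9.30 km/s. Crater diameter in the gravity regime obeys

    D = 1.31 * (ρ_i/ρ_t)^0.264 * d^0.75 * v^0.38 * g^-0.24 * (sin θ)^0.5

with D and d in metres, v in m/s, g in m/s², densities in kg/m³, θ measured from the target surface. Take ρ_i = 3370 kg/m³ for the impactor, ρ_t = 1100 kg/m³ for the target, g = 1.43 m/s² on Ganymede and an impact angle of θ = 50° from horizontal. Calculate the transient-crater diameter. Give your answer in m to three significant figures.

D ≈ 180 m

In SI units: v = 9300 m/s.
(ρ_i/ρ_t)^0.264 = (3370/1100)^0.264 = 1.344
d^0.75 = 6.24^0.75 = 3.948
v^0.38 = 9300^0.38 = 32.21
g^-0.24 = 1.43^-0.24 = 0.9177
(sin 50°)^0.5 = 0.7660^0.5 = 0.8752
D = 1.31 × 1.344 × 3.948 × 32.21 × 0.9177 × 0.8752 = 179.8 m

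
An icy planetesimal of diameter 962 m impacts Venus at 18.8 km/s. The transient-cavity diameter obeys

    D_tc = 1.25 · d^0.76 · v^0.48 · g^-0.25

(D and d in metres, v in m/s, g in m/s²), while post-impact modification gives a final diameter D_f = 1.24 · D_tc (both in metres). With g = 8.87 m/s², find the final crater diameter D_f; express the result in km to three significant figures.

D_f ≈ 18.7 km

v = 18800 m/s.
d^0.76 = 962^0.76 = 185.0
v^0.48 = 18800^0.48 = 112.6
g^-0.25 = 8.87^-0.25 = 0.5795
D_tc = 1.25 × 185.0 × 112.6 × 0.5795 = 15090 m
D_f = 1.24 × 15090 = 18712 m
     = 18.71 km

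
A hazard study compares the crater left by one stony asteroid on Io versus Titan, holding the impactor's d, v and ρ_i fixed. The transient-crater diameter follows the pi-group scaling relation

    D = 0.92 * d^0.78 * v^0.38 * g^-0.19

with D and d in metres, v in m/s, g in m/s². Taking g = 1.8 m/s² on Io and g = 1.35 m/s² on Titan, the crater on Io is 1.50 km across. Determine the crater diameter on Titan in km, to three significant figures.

D ≈ 1.58 km

All impactor-dependent factors cancel in the ratio, leaving D_Titan/D_Io = (g_Titan/g_Io)^-0.19.
(1.35/1.8)^-0.19 = 0.7500^-0.19 = 1.056
D_Titan = 1.056 × 1.50 km = 1.58 km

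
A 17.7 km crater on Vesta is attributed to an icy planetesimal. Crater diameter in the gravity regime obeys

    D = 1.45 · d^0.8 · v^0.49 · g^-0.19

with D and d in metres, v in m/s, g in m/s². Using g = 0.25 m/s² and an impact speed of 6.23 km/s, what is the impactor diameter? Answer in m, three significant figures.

d ≈ 438 m

Rearranging for d: d = [D / (1.45 · 6230^0.49 · 0.25^-0.19)]^(1/0.8).
D = 17700 m.
6230^0.49 = 72.33
0.25^-0.19 = 1.301
Denominator = 1.45 × 72.33 × 1.301 = 136.4
D / 136.4 = 17700 / 136.4 = 129.8
d = 129.8^(1/0.8) = 129.8^1.25 = 438.1 m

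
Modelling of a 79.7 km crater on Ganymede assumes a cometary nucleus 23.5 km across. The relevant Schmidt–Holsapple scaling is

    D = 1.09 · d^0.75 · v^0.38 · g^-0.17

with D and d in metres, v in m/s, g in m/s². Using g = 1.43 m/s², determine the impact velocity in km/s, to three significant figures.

Rearranging for v: v = [D / (1.09 · 23500^0.75 · 1.43^-0.17)]^(1/0.38).
D = 79700 m.
23500^0.75 = 1898
1.43^-0.17 = 0.9410
Denominator = 1.09 × 1898 × 0.9410 = 1947
D / 1947 = 79700 / 1947 = 40.93
v = 40.93^(1/0.38) = 40.93^2.6316 = 17468 m/s

v ≈ 17.5 km/s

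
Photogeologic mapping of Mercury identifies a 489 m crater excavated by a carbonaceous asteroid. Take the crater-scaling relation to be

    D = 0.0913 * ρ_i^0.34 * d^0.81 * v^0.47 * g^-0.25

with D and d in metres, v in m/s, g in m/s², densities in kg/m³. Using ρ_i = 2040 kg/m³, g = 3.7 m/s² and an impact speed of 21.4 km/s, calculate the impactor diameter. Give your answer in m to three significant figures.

Rearranging for d: d = [D / (0.0913 · 2040^0.34 · 21400^0.47 · 3.7^-0.25)]^(1/0.81).
2040^0.34 = 13.34
21400^0.47 = 108.5
3.7^-0.25 = 0.7210
Denominator = 0.0913 × 13.34 × 108.5 × 0.7210 = 95.28
D / 95.28 = 489 / 95.28 = 5.132
d = 5.132^(1/0.81) = 5.132^1.2346 = 7.532 m

d ≈ 7.53 m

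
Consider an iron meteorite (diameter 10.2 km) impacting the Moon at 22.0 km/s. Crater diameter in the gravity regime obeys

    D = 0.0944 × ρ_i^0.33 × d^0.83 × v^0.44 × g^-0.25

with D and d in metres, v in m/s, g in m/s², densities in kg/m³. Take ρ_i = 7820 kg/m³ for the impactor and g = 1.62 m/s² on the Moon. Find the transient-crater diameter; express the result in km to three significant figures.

In SI units: d = 10200 m, v = 22000 m/s.
ρ_i^0.33 = 7820^0.33 = 19.26
d^0.83 = 10200^0.83 = 2124
v^0.44 = 22000^0.44 = 81.41
g^-0.25 = 1.62^-0.25 = 0.8864
D = 0.0944 × 19.26 × 2124 × 81.41 × 0.8864 = 2.787 × 10^5 m
   = 278.7 km

D ≈ 279 km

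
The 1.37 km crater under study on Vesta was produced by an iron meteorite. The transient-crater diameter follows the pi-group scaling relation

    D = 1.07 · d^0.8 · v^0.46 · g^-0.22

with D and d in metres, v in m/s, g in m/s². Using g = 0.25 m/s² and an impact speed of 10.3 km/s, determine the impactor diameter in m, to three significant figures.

d ≈ 25.8 m

Rearranging for d: d = [D / (1.07 · 10300^0.46 · 0.25^-0.22)]^(1/0.8).
D = 1370 m.
10300^0.46 = 70.13
0.25^-0.22 = 1.357
Denominator = 1.07 × 70.13 × 1.357 = 101.8
D / 101.8 = 1370 / 101.8 = 13.46
d = 13.46^(1/0.8) = 13.46^1.25 = 25.78 m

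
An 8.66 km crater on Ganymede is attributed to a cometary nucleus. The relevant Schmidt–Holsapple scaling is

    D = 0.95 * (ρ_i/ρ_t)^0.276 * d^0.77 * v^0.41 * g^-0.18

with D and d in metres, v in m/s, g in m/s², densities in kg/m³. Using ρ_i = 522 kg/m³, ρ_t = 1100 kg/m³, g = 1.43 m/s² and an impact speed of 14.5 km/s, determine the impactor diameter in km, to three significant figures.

Rearranging for d: d = [D / (0.95 · (522/1100)^0.276 · 14500^0.41 · 1.43^-0.18)]^(1/0.77).
D = 8660 m.
(522/1100)^0.276 = 0.8141
14500^0.41 = 50.83
1.43^-0.18 = 0.9376
Denominator = 0.95 × 0.8141 × 50.83 × 0.9376 = 36.86
D / 36.86 = 8660 / 36.86 = 234.9
d = 234.9^(1/0.77) = 234.9^1.2987 = 1200 m

d ≈ 1.20 km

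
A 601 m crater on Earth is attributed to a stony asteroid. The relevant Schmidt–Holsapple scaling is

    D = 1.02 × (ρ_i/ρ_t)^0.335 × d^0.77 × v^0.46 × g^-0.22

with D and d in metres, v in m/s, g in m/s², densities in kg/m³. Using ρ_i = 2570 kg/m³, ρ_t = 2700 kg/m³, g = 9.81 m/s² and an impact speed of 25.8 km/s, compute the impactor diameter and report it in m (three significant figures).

Rearranging for d: d = [D / (1.02 · (2570/2700)^0.335 · 25800^0.46 · 9.81^-0.22)]^(1/0.77).
(2570/2700)^0.335 = 0.9836
25800^0.46 = 107.0
9.81^-0.22 = 0.6051
Denominator = 1.02 × 0.9836 × 107.0 × 0.6051 = 64.96
D / 64.96 = 601 / 64.96 = 9.252
d = 9.252^(1/0.77) = 9.252^1.2987 = 17.98 m

d ≈ 18.0 m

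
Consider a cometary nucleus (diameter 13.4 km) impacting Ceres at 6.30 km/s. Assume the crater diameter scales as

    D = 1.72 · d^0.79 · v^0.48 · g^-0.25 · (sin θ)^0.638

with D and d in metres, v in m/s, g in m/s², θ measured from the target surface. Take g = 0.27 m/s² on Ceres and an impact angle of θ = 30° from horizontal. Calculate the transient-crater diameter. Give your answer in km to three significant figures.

D ≈ 186 km

In SI units: d = 13400 m, v = 6300 m/s.
d^0.79 = 13400^0.79 = 1821
v^0.48 = 6300^0.48 = 66.63
g^-0.25 = 0.27^-0.25 = 1.387
(sin 30°)^0.638 = 0.5000^0.638 = 0.6426
D = 1.72 × 1821 × 66.63 × 1.387 × 0.6426 = 1.860 × 10^5 m
   = 186.0 km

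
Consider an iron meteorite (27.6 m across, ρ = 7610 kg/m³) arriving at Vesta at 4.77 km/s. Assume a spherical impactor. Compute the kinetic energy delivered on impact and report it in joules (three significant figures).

E ≈ 9.53 × 10^14 J

v = 4770 m/s.
Mass m = (π/6) ρ d³ = (π/6) × 7610 × (27.6)³ = 8.377 × 10^7 kg
E = ½ m v² = 0.5 × 8.377 × 10^7 × (4770)² = 9.530 × 10^14 J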